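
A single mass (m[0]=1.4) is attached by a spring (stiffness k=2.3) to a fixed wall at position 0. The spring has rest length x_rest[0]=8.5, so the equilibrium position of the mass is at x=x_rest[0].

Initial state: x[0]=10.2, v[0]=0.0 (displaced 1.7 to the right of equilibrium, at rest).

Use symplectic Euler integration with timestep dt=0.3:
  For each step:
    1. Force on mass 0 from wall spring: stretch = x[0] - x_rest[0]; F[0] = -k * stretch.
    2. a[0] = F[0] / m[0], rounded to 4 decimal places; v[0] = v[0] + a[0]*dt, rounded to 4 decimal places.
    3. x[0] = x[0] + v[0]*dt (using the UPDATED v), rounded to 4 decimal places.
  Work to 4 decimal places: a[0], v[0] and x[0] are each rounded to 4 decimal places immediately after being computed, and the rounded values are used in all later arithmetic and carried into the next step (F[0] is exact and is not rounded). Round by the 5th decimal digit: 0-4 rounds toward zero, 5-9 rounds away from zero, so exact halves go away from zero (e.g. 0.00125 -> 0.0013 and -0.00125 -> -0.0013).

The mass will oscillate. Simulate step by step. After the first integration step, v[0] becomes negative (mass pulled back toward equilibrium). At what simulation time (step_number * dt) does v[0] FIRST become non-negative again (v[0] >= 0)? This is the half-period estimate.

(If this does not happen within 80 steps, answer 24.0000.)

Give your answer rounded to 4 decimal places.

Answer: 2.7000

Derivation:
Step 0: x=[10.2000] v=[0.0000]
Step 1: x=[9.9486] v=[-0.8379]
Step 2: x=[9.4831] v=[-1.5518]
Step 3: x=[8.8722] v=[-2.0363]
Step 4: x=[8.2063] v=[-2.2198]
Step 5: x=[7.5838] v=[-2.0751]
Step 6: x=[7.0968] v=[-1.6235]
Step 7: x=[6.8172] v=[-0.9319]
Step 8: x=[6.7865] v=[-0.1025]
Step 9: x=[7.0091] v=[0.7420]
First v>=0 after going negative at step 9, time=2.7000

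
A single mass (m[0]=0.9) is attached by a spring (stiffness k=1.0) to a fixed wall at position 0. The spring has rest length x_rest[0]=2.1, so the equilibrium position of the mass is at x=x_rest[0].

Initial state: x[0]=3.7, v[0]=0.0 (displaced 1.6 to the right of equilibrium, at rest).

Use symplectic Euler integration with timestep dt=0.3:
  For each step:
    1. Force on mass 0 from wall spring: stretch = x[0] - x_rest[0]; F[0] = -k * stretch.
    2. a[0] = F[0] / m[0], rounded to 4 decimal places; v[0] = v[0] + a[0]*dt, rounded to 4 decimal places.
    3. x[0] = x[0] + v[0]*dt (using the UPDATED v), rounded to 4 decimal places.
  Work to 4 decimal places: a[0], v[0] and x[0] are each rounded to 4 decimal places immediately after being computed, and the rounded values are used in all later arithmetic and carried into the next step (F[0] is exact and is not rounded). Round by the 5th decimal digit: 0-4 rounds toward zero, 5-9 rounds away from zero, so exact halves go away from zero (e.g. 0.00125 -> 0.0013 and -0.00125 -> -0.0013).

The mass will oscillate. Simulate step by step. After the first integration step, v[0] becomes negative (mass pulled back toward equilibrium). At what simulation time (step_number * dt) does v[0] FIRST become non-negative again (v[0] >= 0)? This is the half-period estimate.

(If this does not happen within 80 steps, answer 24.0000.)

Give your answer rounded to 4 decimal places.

Step 0: x=[3.7000] v=[0.0000]
Step 1: x=[3.5400] v=[-0.5333]
Step 2: x=[3.2360] v=[-1.0133]
Step 3: x=[2.8184] v=[-1.3920]
Step 4: x=[2.3290] v=[-1.6315]
Step 5: x=[1.8167] v=[-1.7078]
Step 6: x=[1.3327] v=[-1.6134]
Step 7: x=[0.9254] v=[-1.3576]
Step 8: x=[0.6356] v=[-0.9661]
Step 9: x=[0.4922] v=[-0.4780]
Step 10: x=[0.5096] v=[0.0579]
First v>=0 after going negative at step 10, time=3.0000

Answer: 3.0000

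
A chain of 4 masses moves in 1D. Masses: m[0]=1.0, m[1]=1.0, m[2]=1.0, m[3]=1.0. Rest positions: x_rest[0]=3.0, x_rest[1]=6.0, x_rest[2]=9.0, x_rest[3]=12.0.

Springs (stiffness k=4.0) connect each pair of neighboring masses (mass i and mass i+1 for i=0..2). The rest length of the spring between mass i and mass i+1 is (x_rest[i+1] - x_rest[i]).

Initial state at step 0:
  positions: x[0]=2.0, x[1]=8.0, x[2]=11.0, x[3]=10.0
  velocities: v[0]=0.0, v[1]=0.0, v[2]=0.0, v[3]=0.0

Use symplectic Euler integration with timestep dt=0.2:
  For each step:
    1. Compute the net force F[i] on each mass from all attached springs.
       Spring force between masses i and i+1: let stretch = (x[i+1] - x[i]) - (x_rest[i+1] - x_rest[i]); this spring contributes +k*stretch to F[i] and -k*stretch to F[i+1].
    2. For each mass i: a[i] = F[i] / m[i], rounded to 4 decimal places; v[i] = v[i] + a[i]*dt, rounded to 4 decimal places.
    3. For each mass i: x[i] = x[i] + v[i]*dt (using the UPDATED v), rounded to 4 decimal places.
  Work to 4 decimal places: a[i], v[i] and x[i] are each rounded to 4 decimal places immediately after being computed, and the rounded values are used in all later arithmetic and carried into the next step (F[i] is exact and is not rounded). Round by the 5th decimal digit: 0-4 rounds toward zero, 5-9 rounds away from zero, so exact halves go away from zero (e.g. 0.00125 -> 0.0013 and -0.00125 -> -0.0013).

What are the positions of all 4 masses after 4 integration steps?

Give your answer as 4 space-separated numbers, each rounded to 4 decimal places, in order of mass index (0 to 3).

Step 0: x=[2.0000 8.0000 11.0000 10.0000] v=[0.0000 0.0000 0.0000 0.0000]
Step 1: x=[2.4800 7.5200 10.3600 10.6400] v=[2.4000 -2.4000 -3.2000 3.2000]
Step 2: x=[3.2864 6.6880 9.3104 11.7152] v=[4.0320 -4.1600 -5.2480 5.3760]
Step 3: x=[4.1571 5.7313 8.2260 12.8856] v=[4.3533 -4.7834 -5.4221 5.8522]
Step 4: x=[4.7996 4.9219 7.4880 13.7905] v=[3.2127 -4.0470 -3.6902 4.5245]

Answer: 4.7996 4.9219 7.4880 13.7905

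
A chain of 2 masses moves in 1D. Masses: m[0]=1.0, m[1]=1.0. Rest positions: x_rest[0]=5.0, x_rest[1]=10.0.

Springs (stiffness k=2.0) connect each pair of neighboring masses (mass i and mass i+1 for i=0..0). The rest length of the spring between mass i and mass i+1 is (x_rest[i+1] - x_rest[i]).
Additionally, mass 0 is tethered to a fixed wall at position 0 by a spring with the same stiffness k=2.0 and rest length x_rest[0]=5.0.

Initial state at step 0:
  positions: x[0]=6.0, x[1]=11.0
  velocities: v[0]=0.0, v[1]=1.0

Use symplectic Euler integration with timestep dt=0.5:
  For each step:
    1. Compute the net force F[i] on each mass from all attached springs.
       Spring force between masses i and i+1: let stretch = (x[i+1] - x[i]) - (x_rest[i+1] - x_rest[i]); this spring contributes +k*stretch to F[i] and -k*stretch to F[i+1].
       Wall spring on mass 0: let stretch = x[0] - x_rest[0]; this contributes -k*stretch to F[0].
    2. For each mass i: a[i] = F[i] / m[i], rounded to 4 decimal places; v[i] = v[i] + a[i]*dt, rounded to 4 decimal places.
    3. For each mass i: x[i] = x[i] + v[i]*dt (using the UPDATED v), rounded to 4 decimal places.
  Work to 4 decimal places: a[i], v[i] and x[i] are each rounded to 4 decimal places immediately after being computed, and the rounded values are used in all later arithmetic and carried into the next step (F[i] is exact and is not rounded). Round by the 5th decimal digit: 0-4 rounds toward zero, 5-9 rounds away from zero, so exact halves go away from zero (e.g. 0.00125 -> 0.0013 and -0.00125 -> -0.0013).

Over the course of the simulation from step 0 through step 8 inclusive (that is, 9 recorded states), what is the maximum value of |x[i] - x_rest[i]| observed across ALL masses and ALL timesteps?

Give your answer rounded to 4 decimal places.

Step 0: x=[6.0000 11.0000] v=[0.0000 1.0000]
Step 1: x=[5.5000 11.5000] v=[-1.0000 1.0000]
Step 2: x=[5.2500 11.5000] v=[-0.5000 0.0000]
Step 3: x=[5.5000 10.8750] v=[0.5000 -1.2500]
Step 4: x=[5.6875 10.0625] v=[0.3750 -1.6250]
Step 5: x=[5.2188 9.5625] v=[-0.9375 -1.0000]
Step 6: x=[4.3125 9.3907] v=[-1.8126 -0.3437]
Step 7: x=[3.7891 9.1798] v=[-1.0469 -0.4219]
Step 8: x=[4.0665 8.7735] v=[0.5547 -0.8126]
Max displacement = 1.5000

Answer: 1.5000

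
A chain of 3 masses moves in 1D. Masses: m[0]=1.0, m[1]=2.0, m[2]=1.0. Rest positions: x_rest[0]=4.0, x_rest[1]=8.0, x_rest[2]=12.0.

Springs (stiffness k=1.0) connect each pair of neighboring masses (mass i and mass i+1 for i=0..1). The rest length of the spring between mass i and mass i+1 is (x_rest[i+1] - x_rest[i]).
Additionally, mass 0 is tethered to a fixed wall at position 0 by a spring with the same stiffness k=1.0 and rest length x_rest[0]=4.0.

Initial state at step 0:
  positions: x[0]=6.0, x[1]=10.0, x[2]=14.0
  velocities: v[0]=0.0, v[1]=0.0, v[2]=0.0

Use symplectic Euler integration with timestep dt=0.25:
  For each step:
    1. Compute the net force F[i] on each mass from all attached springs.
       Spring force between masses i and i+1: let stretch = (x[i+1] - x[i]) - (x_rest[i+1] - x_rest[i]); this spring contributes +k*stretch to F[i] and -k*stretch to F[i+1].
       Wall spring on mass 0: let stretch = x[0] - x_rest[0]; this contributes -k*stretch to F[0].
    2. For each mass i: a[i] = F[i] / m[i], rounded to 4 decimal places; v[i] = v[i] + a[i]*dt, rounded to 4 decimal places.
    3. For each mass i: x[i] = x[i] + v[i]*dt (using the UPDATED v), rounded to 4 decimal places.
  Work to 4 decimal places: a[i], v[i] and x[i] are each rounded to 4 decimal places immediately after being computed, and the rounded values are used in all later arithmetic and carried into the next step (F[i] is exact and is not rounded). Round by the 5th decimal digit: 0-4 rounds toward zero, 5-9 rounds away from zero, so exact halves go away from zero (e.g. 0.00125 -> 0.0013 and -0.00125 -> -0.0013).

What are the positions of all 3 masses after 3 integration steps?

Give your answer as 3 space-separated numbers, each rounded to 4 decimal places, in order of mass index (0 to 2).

Answer: 5.3259 9.9812 13.9998

Derivation:
Step 0: x=[6.0000 10.0000 14.0000] v=[0.0000 0.0000 0.0000]
Step 1: x=[5.8750 10.0000 14.0000] v=[-0.5000 0.0000 0.0000]
Step 2: x=[5.6406 9.9961 14.0000] v=[-0.9375 -0.0156 0.0000]
Step 3: x=[5.3259 9.9812 13.9998] v=[-1.2588 -0.0596 -0.0010]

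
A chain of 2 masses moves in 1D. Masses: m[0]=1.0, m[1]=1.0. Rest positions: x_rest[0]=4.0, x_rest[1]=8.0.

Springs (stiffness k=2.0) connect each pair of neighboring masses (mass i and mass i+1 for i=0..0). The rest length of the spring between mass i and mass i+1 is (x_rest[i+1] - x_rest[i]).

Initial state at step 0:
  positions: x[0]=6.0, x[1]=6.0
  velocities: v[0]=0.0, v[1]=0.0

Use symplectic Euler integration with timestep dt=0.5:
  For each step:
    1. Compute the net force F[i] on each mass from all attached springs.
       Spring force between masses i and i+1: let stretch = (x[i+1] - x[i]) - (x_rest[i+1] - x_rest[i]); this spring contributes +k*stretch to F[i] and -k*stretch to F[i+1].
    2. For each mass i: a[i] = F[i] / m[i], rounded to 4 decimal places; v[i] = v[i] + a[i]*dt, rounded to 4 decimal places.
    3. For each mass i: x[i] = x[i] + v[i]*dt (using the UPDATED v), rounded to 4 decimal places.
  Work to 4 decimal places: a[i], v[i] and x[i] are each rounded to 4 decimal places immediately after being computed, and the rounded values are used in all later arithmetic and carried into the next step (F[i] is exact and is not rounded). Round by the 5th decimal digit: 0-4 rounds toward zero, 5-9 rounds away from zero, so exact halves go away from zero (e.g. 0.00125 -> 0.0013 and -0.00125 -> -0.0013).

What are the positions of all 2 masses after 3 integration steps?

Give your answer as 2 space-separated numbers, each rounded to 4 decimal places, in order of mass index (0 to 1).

Answer: 2.0000 10.0000

Derivation:
Step 0: x=[6.0000 6.0000] v=[0.0000 0.0000]
Step 1: x=[4.0000 8.0000] v=[-4.0000 4.0000]
Step 2: x=[2.0000 10.0000] v=[-4.0000 4.0000]
Step 3: x=[2.0000 10.0000] v=[0.0000 0.0000]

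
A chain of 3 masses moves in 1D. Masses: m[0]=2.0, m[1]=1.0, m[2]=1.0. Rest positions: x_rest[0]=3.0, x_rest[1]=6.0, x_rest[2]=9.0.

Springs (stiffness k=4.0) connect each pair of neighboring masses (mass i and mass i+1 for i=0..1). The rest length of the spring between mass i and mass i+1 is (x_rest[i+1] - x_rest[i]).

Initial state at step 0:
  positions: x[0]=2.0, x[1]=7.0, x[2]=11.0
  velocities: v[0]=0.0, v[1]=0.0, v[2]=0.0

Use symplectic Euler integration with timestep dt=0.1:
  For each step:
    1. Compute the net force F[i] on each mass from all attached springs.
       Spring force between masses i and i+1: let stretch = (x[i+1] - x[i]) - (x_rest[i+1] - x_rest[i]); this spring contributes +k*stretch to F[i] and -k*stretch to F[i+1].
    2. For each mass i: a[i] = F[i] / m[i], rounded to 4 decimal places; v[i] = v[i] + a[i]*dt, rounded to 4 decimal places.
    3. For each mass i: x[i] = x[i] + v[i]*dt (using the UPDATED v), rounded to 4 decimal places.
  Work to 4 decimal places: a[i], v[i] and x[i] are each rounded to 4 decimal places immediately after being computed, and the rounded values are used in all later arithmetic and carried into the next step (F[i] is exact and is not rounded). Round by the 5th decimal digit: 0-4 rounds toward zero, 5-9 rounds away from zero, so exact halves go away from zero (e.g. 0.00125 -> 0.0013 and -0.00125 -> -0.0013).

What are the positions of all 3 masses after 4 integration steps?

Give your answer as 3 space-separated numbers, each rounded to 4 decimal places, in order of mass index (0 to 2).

Answer: 2.3767 6.6458 10.6009

Derivation:
Step 0: x=[2.0000 7.0000 11.0000] v=[0.0000 0.0000 0.0000]
Step 1: x=[2.0400 6.9600 10.9600] v=[0.4000 -0.4000 -0.4000]
Step 2: x=[2.1184 6.8832 10.8800] v=[0.7840 -0.7680 -0.8000]
Step 3: x=[2.2321 6.7757 10.7601] v=[1.1370 -1.0752 -1.1987]
Step 4: x=[2.3767 6.6458 10.6009] v=[1.4457 -1.2989 -1.5925]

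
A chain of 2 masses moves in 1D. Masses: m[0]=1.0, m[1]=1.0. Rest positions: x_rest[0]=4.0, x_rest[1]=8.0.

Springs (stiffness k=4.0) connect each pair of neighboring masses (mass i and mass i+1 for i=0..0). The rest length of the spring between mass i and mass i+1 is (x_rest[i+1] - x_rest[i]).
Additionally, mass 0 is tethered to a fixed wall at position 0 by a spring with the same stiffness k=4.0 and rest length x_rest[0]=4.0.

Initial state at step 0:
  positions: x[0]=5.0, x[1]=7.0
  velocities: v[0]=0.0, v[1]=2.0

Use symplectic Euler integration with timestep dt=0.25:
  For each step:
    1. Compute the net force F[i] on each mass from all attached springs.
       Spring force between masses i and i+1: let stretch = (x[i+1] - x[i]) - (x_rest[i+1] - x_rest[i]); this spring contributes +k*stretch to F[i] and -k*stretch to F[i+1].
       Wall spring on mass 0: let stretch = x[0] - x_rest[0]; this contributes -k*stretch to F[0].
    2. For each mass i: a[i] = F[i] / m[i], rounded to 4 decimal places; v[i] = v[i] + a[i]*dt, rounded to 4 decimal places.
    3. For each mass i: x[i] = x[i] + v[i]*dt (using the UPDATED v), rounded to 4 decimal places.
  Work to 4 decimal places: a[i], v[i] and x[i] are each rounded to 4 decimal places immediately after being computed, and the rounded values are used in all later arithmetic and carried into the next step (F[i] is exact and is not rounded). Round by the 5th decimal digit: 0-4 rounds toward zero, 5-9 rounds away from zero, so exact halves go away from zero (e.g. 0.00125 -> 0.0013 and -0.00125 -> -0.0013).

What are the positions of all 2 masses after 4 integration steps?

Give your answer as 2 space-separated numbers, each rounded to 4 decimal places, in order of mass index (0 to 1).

Answer: 3.6680 9.6875

Derivation:
Step 0: x=[5.0000 7.0000] v=[0.0000 2.0000]
Step 1: x=[4.2500 8.0000] v=[-3.0000 4.0000]
Step 2: x=[3.3750 9.0625] v=[-3.5000 4.2500]
Step 3: x=[3.0781 9.7031] v=[-1.1875 2.5625]
Step 4: x=[3.6680 9.6875] v=[2.3594 -0.0625]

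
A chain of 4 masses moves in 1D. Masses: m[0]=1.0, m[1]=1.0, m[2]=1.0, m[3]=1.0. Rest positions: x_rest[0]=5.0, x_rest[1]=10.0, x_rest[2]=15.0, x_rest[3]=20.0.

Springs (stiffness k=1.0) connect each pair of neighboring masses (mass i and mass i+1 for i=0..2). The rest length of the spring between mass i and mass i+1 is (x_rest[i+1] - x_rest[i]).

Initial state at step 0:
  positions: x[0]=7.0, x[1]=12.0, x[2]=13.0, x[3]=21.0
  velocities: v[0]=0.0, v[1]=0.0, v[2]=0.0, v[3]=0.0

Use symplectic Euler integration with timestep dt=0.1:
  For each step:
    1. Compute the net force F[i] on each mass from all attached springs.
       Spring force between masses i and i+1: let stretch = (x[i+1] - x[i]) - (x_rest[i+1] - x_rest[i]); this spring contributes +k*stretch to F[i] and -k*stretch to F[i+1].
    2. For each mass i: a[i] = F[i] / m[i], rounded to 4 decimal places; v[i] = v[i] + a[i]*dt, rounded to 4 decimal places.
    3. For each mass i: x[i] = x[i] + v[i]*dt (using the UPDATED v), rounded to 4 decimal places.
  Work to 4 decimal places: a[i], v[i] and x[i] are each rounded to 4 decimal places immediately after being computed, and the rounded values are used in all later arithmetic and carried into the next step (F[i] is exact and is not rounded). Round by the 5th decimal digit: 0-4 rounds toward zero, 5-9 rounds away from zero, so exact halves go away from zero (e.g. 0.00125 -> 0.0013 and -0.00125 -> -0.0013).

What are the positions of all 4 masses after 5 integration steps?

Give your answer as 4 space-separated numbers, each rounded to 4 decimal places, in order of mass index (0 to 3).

Answer: 6.9865 11.4510 13.9784 20.5842

Derivation:
Step 0: x=[7.0000 12.0000 13.0000 21.0000] v=[0.0000 0.0000 0.0000 0.0000]
Step 1: x=[7.0000 11.9600 13.0700 20.9700] v=[0.0000 -0.4000 0.7000 -0.3000]
Step 2: x=[6.9996 11.8815 13.2079 20.9110] v=[-0.0040 -0.7850 1.3790 -0.5900]
Step 3: x=[6.9980 11.7674 13.4096 20.8250] v=[-0.0158 -1.1406 2.0167 -0.8603]
Step 4: x=[6.9941 11.6221 13.6690 20.7148] v=[-0.0389 -1.4533 2.5940 -1.1018]
Step 5: x=[6.9865 11.4510 13.9784 20.5842] v=[-0.0761 -1.7114 3.0939 -1.3064]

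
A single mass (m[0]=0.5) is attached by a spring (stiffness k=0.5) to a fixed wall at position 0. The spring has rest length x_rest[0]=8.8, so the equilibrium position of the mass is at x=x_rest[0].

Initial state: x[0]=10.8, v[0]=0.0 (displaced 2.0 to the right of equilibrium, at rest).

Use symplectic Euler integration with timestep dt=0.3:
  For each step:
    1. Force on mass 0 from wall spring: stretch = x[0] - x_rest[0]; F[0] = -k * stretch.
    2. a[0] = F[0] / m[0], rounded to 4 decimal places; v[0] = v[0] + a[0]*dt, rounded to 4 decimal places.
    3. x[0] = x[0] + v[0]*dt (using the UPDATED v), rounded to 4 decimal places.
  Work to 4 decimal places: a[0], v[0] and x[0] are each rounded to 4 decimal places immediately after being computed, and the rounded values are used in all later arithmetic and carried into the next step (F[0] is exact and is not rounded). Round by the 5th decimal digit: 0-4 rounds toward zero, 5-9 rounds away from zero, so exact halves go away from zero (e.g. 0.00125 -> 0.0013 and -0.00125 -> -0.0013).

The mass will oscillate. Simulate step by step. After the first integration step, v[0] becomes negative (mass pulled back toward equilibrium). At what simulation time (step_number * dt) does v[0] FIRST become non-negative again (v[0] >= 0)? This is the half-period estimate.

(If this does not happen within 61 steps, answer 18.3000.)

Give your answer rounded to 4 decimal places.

Answer: 3.3000

Derivation:
Step 0: x=[10.8000] v=[0.0000]
Step 1: x=[10.6200] v=[-0.6000]
Step 2: x=[10.2762] v=[-1.1460]
Step 3: x=[9.7995] v=[-1.5889]
Step 4: x=[9.2329] v=[-1.8888]
Step 5: x=[8.6273] v=[-2.0187]
Step 6: x=[8.0372] v=[-1.9669]
Step 7: x=[7.5158] v=[-1.7381]
Step 8: x=[7.1100] v=[-1.3528]
Step 9: x=[6.8563] v=[-0.8458]
Step 10: x=[6.7775] v=[-0.2627]
Step 11: x=[6.8807] v=[0.3441]
First v>=0 after going negative at step 11, time=3.3000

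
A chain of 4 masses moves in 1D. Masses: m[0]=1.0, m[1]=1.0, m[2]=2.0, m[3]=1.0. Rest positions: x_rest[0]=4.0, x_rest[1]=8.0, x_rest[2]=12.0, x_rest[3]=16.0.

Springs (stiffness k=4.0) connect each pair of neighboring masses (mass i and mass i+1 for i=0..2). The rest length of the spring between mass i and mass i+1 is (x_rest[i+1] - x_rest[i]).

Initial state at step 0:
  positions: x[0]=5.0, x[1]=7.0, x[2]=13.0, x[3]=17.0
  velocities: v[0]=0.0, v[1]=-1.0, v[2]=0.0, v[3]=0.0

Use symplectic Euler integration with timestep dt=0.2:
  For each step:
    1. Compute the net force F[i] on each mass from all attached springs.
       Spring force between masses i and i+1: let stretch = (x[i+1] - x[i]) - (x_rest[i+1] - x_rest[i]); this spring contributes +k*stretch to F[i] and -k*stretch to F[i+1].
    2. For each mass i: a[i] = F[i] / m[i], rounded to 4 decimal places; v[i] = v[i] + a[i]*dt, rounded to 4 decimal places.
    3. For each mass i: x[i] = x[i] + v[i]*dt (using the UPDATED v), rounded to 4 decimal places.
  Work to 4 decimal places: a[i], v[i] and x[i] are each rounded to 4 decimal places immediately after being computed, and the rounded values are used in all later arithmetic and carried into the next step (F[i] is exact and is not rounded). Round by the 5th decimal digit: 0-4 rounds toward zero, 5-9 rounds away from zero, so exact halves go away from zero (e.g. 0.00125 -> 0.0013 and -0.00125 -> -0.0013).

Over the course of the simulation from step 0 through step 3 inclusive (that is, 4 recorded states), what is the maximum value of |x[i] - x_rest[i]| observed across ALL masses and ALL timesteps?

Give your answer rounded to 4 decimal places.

Step 0: x=[5.0000 7.0000 13.0000 17.0000] v=[0.0000 -1.0000 0.0000 0.0000]
Step 1: x=[4.6800 7.4400 12.8400 17.0000] v=[-1.6000 2.2000 -0.8000 0.0000]
Step 2: x=[4.1616 8.3024 12.5808 16.9744] v=[-2.5920 4.3120 -1.2960 -0.1280]
Step 3: x=[3.6657 9.1868 12.3308 16.8858] v=[-2.4794 4.4221 -1.2499 -0.4429]
Max displacement = 1.1868

Answer: 1.1868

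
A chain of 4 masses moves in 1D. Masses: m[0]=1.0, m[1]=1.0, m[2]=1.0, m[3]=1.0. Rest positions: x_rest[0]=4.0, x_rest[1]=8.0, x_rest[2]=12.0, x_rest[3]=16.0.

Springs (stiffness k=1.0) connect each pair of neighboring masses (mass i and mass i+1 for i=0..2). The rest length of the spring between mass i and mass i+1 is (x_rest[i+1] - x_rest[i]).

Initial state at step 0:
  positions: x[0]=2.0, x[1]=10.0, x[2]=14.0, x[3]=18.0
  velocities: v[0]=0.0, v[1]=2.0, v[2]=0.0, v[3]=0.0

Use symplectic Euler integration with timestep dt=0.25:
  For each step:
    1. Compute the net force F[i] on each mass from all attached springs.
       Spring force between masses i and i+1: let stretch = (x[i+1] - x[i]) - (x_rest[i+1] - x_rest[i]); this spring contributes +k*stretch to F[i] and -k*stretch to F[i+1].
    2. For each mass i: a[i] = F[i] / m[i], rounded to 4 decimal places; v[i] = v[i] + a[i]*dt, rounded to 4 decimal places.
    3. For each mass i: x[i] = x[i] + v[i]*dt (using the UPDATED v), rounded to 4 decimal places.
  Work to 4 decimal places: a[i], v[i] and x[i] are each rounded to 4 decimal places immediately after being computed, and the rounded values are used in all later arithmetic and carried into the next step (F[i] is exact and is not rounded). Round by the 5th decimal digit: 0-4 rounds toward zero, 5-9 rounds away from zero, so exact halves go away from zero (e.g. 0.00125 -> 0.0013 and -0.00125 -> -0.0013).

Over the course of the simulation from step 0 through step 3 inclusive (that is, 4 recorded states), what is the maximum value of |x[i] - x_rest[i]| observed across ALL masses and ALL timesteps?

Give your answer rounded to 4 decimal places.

Step 0: x=[2.0000 10.0000 14.0000 18.0000] v=[0.0000 2.0000 0.0000 0.0000]
Step 1: x=[2.2500 10.2500 14.0000 18.0000] v=[1.0000 1.0000 0.0000 0.0000]
Step 2: x=[2.7500 10.2344 14.0156 18.0000] v=[2.0000 -0.0625 0.0625 0.0000]
Step 3: x=[3.4678 9.9873 14.0439 18.0010] v=[2.8711 -0.9883 0.1133 0.0039]
Max displacement = 2.2500

Answer: 2.2500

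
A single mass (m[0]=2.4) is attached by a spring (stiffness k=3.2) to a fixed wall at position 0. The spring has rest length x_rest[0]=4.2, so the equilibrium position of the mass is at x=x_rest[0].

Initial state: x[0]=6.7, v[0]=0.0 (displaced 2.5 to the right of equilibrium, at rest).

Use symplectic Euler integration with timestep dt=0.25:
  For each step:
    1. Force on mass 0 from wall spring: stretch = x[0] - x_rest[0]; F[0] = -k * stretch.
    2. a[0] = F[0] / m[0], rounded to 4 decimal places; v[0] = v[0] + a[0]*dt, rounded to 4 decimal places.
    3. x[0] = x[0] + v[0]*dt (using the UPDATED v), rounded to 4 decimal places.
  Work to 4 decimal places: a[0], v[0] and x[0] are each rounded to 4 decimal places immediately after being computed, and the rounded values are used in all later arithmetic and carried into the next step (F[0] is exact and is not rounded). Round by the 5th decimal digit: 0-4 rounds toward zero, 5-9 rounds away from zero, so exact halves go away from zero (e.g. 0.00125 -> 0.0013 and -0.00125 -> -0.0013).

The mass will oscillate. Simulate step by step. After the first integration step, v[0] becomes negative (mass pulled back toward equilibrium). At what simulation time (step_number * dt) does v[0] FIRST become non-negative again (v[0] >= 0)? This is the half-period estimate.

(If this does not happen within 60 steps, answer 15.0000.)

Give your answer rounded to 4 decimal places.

Step 0: x=[6.7000] v=[0.0000]
Step 1: x=[6.4917] v=[-0.8333]
Step 2: x=[6.0924] v=[-1.5972]
Step 3: x=[5.5354] v=[-2.2280]
Step 4: x=[4.8671] v=[-2.6731]
Step 5: x=[4.1432] v=[-2.8955]
Step 6: x=[3.4241] v=[-2.8766]
Step 7: x=[2.7696] v=[-2.6180]
Step 8: x=[2.2343] v=[-2.1412]
Step 9: x=[1.8628] v=[-1.4860]
Step 10: x=[1.6861] v=[-0.7069]
Step 11: x=[1.7189] v=[0.1311]
First v>=0 after going negative at step 11, time=2.7500

Answer: 2.7500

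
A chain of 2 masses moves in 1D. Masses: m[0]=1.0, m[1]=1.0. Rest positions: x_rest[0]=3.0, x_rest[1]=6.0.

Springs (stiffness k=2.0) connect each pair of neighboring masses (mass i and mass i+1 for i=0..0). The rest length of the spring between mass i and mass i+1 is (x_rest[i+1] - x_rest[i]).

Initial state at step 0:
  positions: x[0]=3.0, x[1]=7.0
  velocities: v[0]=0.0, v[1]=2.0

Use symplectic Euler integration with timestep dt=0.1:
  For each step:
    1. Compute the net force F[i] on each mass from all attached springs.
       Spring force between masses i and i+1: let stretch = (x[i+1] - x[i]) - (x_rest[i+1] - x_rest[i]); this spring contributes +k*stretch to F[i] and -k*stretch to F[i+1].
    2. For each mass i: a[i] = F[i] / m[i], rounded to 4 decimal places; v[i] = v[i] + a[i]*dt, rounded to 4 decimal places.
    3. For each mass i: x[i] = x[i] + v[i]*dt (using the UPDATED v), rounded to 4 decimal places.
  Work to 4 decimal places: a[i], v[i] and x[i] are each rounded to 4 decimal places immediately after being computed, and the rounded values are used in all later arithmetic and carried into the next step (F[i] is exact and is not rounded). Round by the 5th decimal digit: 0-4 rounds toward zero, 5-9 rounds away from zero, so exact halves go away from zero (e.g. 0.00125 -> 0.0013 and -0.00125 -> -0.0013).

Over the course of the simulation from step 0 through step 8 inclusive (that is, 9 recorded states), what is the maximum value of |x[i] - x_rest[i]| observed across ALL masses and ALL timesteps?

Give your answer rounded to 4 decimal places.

Answer: 1.7361

Derivation:
Step 0: x=[3.0000 7.0000] v=[0.0000 2.0000]
Step 1: x=[3.0200 7.1800] v=[0.2000 1.8000]
Step 2: x=[3.0632 7.3368] v=[0.4320 1.5680]
Step 3: x=[3.1319 7.4681] v=[0.6867 1.3133]
Step 4: x=[3.2273 7.5727] v=[0.9539 1.0461]
Step 5: x=[3.3496 7.6504] v=[1.2230 0.7770]
Step 6: x=[3.4979 7.7021] v=[1.4832 0.5168]
Step 7: x=[3.6703 7.7297] v=[1.7240 0.2760]
Step 8: x=[3.8639 7.7361] v=[1.9359 0.0641]
Max displacement = 1.7361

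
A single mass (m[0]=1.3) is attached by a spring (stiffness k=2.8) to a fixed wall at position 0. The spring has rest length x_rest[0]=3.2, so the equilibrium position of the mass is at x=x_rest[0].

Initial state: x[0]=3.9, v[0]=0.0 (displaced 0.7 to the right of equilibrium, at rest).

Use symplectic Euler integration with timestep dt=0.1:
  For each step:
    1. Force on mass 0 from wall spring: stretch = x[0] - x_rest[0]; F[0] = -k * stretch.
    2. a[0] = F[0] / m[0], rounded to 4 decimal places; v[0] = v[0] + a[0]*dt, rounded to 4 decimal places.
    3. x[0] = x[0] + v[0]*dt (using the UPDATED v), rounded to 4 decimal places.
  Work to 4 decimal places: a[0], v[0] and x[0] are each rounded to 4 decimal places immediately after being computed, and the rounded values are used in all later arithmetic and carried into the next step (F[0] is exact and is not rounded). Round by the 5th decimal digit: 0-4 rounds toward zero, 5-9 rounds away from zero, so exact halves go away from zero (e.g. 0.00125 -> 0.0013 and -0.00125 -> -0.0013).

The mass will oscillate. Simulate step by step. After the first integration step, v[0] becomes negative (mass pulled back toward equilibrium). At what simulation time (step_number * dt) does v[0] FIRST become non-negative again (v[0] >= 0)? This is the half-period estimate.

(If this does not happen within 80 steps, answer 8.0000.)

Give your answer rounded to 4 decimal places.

Step 0: x=[3.9000] v=[0.0000]
Step 1: x=[3.8849] v=[-0.1508]
Step 2: x=[3.8551] v=[-0.2983]
Step 3: x=[3.8112] v=[-0.4394]
Step 4: x=[3.7541] v=[-0.5710]
Step 5: x=[3.6851] v=[-0.6903]
Step 6: x=[3.6056] v=[-0.7948]
Step 7: x=[3.5174] v=[-0.8822]
Step 8: x=[3.4223] v=[-0.9506]
Step 9: x=[3.3225] v=[-0.9985]
Step 10: x=[3.2200] v=[-1.0249]
Step 11: x=[3.1171] v=[-1.0292]
Step 12: x=[3.0160] v=[-1.0113]
Step 13: x=[2.9188] v=[-0.9717]
Step 14: x=[2.8277] v=[-0.9111]
Step 15: x=[2.7446] v=[-0.8309]
Step 16: x=[2.6713] v=[-0.7328]
Step 17: x=[2.6094] v=[-0.6189]
Step 18: x=[2.5602] v=[-0.4917]
Step 19: x=[2.5248] v=[-0.3539]
Step 20: x=[2.5040] v=[-0.2085]
Step 21: x=[2.4981] v=[-0.0586]
Step 22: x=[2.5074] v=[0.0926]
First v>=0 after going negative at step 22, time=2.2000

Answer: 2.2000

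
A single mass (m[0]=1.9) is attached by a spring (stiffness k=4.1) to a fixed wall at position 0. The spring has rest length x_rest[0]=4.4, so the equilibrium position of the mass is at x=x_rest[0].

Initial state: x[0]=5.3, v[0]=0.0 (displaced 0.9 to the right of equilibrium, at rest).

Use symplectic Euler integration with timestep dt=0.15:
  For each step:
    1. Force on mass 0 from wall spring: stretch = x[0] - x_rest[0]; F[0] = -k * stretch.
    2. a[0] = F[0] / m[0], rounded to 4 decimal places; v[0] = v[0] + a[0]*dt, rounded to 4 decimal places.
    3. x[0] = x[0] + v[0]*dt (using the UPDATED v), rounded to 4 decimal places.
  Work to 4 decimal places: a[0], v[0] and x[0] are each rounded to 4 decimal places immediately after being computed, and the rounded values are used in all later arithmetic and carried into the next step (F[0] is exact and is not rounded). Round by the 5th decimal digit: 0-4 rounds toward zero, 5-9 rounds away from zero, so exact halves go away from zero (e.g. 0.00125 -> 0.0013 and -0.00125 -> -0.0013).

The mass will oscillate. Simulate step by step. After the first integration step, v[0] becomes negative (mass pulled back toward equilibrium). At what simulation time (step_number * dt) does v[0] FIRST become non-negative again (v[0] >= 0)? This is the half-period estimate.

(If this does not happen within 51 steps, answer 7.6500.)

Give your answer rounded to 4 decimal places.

Answer: 2.2500

Derivation:
Step 0: x=[5.3000] v=[0.0000]
Step 1: x=[5.2563] v=[-0.2913]
Step 2: x=[5.1710] v=[-0.5685]
Step 3: x=[5.0483] v=[-0.8181]
Step 4: x=[4.8941] v=[-1.0280]
Step 5: x=[4.7159] v=[-1.1879]
Step 6: x=[4.5224] v=[-1.2902]
Step 7: x=[4.3229] v=[-1.3298]
Step 8: x=[4.1272] v=[-1.3048]
Step 9: x=[3.9447] v=[-1.2165]
Step 10: x=[3.7843] v=[-1.0691]
Step 11: x=[3.6538] v=[-0.8698]
Step 12: x=[3.5596] v=[-0.6283]
Step 13: x=[3.5062] v=[-0.3563]
Step 14: x=[3.4962] v=[-0.0670]
Step 15: x=[3.5300] v=[0.2255]
First v>=0 after going negative at step 15, time=2.2500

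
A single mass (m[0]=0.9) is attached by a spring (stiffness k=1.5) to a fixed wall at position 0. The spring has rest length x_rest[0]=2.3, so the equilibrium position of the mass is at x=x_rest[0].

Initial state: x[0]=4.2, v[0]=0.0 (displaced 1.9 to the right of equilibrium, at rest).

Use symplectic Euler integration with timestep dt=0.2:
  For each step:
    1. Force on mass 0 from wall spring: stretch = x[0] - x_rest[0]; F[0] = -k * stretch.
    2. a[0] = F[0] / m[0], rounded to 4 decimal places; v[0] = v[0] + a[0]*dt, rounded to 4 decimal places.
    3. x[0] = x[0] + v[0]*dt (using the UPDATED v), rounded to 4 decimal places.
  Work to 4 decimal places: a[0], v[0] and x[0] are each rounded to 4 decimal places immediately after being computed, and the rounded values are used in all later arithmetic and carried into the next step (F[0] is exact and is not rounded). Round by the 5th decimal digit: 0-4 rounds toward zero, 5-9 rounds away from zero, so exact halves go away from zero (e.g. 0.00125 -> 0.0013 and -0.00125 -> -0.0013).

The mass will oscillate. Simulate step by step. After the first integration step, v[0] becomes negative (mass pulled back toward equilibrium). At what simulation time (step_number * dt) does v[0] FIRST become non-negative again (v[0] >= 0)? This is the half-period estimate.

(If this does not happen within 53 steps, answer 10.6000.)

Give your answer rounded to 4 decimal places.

Answer: 2.6000

Derivation:
Step 0: x=[4.2000] v=[0.0000]
Step 1: x=[4.0733] v=[-0.6333]
Step 2: x=[3.8284] v=[-1.2244]
Step 3: x=[3.4816] v=[-1.7339]
Step 4: x=[3.0560] v=[-2.1278]
Step 5: x=[2.5800] v=[-2.3798]
Step 6: x=[2.0854] v=[-2.4731]
Step 7: x=[1.6051] v=[-2.4016]
Step 8: x=[1.1711] v=[-2.1700]
Step 9: x=[0.8124] v=[-1.7937]
Step 10: x=[0.5528] v=[-1.2978]
Step 11: x=[0.4097] v=[-0.7154]
Step 12: x=[0.3926] v=[-0.0853]
Step 13: x=[0.5027] v=[0.5505]
First v>=0 after going negative at step 13, time=2.6000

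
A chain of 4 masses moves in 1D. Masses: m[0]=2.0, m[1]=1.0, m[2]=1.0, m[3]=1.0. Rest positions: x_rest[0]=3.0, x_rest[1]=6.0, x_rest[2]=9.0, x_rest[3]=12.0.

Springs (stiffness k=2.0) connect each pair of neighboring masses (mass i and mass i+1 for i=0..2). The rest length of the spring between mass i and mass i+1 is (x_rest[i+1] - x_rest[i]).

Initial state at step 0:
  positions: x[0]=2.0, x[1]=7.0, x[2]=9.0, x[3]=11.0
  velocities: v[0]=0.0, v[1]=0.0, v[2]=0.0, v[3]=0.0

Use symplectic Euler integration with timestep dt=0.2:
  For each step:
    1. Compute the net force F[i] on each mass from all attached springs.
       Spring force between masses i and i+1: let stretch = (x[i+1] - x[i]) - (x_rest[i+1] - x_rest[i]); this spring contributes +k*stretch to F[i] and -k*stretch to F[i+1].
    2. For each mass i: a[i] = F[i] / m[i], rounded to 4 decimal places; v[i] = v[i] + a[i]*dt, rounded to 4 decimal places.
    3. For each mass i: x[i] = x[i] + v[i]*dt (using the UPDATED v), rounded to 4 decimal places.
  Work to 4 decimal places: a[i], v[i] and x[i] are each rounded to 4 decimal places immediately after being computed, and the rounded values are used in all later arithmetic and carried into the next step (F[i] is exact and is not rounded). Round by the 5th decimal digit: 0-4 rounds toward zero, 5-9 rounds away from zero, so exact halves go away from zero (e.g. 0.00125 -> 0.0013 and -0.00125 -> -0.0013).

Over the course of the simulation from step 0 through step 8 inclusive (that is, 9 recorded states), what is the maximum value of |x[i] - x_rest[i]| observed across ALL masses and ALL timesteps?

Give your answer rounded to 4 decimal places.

Answer: 1.7004

Derivation:
Step 0: x=[2.0000 7.0000 9.0000 11.0000] v=[0.0000 0.0000 0.0000 0.0000]
Step 1: x=[2.0800 6.7600 9.0000 11.0800] v=[0.4000 -1.2000 0.0000 0.4000]
Step 2: x=[2.2272 6.3248 8.9872 11.2336] v=[0.7360 -2.1760 -0.0640 0.7680]
Step 3: x=[2.4183 5.7748 8.9411 11.4475] v=[0.9555 -2.7501 -0.2304 1.0694]
Step 4: x=[2.6237 5.2096 8.8422 11.7009] v=[1.0268 -2.8262 -0.4944 1.2668]
Step 5: x=[2.8125 4.7281 8.6814 11.9656] v=[0.9440 -2.4075 -0.8040 1.3233]
Step 6: x=[2.9579 4.4096 8.4671 12.2075] v=[0.7271 -1.5924 -1.0716 1.2096]
Step 7: x=[3.0414 4.2996 8.2274 12.3902] v=[0.4174 -0.5501 -1.1984 0.9134]
Step 8: x=[3.0552 4.4031 8.0065 12.4799] v=[0.0690 0.5177 -1.1044 0.4483]
Max displacement = 1.7004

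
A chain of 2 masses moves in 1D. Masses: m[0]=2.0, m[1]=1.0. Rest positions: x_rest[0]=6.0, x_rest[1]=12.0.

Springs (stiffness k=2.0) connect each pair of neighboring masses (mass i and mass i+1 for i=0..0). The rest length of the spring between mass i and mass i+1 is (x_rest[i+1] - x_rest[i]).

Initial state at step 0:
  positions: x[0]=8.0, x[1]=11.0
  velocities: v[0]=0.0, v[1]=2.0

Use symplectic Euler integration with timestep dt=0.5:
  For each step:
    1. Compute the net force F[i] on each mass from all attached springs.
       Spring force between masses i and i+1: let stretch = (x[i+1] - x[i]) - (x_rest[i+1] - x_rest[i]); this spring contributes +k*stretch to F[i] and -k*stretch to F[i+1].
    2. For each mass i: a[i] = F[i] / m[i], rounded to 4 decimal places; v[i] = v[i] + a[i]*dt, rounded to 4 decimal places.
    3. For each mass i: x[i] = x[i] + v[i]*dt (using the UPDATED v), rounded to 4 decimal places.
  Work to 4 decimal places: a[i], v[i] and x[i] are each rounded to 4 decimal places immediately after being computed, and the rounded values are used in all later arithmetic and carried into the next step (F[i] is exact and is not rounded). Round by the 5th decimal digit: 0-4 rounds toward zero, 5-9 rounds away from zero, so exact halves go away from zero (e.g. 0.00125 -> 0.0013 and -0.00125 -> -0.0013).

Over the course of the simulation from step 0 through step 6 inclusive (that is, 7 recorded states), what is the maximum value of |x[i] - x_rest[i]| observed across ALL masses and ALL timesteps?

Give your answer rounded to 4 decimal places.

Step 0: x=[8.0000 11.0000] v=[0.0000 2.0000]
Step 1: x=[7.2500 13.5000] v=[-1.5000 5.0000]
Step 2: x=[6.5625 15.8750] v=[-1.3750 4.7500]
Step 3: x=[6.7032 16.5938] v=[0.2813 1.4375]
Step 4: x=[7.8165 15.3673] v=[2.2266 -2.4531]
Step 5: x=[9.3175 13.3654] v=[3.0020 -4.0039]
Step 6: x=[10.3305 12.3395] v=[2.0260 -2.0518]
Max displacement = 4.5938

Answer: 4.5938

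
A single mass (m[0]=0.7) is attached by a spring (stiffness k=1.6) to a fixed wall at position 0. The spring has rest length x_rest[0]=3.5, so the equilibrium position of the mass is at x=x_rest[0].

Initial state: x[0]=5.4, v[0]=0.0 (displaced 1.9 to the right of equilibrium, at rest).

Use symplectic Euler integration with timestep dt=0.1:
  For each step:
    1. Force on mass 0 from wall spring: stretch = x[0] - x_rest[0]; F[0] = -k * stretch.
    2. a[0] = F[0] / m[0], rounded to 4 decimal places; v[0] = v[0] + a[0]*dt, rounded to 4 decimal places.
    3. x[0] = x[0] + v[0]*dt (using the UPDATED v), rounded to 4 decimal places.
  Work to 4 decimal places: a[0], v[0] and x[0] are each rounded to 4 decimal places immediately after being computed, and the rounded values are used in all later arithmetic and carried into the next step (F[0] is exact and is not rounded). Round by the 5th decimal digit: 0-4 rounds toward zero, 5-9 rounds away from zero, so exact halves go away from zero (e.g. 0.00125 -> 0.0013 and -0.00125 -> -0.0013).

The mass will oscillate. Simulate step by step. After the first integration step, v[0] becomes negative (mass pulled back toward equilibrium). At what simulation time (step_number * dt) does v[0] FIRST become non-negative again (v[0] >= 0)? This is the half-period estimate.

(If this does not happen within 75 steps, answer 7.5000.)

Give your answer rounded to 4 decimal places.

Answer: 2.1000

Derivation:
Step 0: x=[5.4000] v=[0.0000]
Step 1: x=[5.3566] v=[-0.4343]
Step 2: x=[5.2707] v=[-0.8587]
Step 3: x=[5.1444] v=[-1.2634]
Step 4: x=[4.9805] v=[-1.6393]
Step 5: x=[4.7827] v=[-1.9777]
Step 6: x=[4.5556] v=[-2.2709]
Step 7: x=[4.3044] v=[-2.5122]
Step 8: x=[4.0348] v=[-2.6961]
Step 9: x=[3.7530] v=[-2.8183]
Step 10: x=[3.4654] v=[-2.8761]
Step 11: x=[3.1786] v=[-2.8682]
Step 12: x=[2.8991] v=[-2.7947]
Step 13: x=[2.6334] v=[-2.6574]
Step 14: x=[2.3875] v=[-2.4593]
Step 15: x=[2.1670] v=[-2.2050]
Step 16: x=[1.9770] v=[-1.9003]
Step 17: x=[1.8218] v=[-1.5522]
Step 18: x=[1.7049] v=[-1.1686]
Step 19: x=[1.6291] v=[-0.7583]
Step 20: x=[1.5960] v=[-0.3307]
Step 21: x=[1.6065] v=[0.1045]
First v>=0 after going negative at step 21, time=2.1000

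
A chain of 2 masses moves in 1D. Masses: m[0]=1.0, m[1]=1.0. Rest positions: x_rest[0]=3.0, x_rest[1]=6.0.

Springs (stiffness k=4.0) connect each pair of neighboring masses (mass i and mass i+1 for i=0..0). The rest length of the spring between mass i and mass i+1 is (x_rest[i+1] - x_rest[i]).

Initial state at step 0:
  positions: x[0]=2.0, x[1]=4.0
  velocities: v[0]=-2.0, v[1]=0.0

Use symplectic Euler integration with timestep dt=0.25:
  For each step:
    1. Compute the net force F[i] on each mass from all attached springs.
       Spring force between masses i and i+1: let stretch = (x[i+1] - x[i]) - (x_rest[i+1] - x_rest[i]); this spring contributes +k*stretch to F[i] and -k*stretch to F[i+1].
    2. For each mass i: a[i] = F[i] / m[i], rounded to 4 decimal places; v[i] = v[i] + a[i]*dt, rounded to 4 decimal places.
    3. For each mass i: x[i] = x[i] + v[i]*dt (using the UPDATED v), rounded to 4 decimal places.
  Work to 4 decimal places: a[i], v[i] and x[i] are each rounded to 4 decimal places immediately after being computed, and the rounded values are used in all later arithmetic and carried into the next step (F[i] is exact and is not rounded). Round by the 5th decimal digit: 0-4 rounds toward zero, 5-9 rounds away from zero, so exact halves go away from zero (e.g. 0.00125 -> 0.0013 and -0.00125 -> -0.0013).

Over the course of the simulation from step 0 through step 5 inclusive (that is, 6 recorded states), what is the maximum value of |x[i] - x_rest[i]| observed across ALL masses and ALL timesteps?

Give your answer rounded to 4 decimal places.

Answer: 3.1250

Derivation:
Step 0: x=[2.0000 4.0000] v=[-2.0000 0.0000]
Step 1: x=[1.2500 4.2500] v=[-3.0000 1.0000]
Step 2: x=[0.5000 4.5000] v=[-3.0000 1.0000]
Step 3: x=[0.0000 4.5000] v=[-2.0000 0.0000]
Step 4: x=[-0.1250 4.1250] v=[-0.5000 -1.5000]
Step 5: x=[0.0625 3.4375] v=[0.7500 -2.7500]
Max displacement = 3.1250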